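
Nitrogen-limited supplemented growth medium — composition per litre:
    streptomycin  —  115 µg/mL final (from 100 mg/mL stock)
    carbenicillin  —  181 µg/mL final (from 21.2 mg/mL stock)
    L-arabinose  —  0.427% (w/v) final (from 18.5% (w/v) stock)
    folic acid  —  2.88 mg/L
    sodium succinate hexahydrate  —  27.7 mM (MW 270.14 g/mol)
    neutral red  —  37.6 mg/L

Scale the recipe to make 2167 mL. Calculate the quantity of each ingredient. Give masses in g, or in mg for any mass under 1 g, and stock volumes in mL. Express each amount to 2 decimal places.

streptomycin 2.49 mL; carbenicillin 18.50 mL; L-arabinose 50.02 mL; folic acid 6.24 mg; sodium succinate hexahydrate 16.22 g; neutral red 81.48 mg

Working volume: 2167 mL = 2.167 L.
streptomycin: C1V1 = C2V2 → 115 µg/mL × 2167 mL ÷ 100000 µg/mL = 2.49 mL
carbenicillin: V = C2·V2/C1 = 181 µg/mL × 2167 mL ÷ 21200 µg/mL = 18.50 mL
L-arabinose: C1V1 = C2V2 → 0.427% ÷ 18.5% × 2167 mL = 50.02 mL
folic acid: 2.88 mg/L × 2.167 L = 6.24 mg
sodium succinate hexahydrate: 27.7 mmol/L × 270.14 g/mol × 2.167 L ÷ 1000 = 16.22 g
neutral red: 37.6 mg/L × 2.167 L = 81.48 mg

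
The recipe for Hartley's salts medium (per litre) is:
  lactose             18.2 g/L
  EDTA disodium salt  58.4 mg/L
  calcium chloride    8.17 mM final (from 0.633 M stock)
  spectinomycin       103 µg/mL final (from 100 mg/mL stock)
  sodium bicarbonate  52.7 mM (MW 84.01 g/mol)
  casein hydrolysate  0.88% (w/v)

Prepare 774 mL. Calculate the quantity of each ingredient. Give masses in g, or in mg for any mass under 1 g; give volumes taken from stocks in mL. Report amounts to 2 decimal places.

lactose 14.09 g; EDTA disodium salt 45.20 mg; calcium chloride 9.99 mL; spectinomycin 0.80 mL; sodium bicarbonate 3.43 g; casein hydrolysate 6.81 g

Scale factor relative to 1 L: 0.774.
lactose: 18.2 g/L × 0.774 L = 14.09 g
EDTA disodium salt: 58.4 mg/L × 0.774 L = 45.20 mg
calcium chloride: C1V1 = C2V2 → 8.17 mM × 774 mL ÷ 633 mM = 9.99 mL
spectinomycin: V = C2·V2/C1 = 103 µg/mL × 774 mL ÷ 100000 µg/mL = 0.80 mL
sodium bicarbonate: 52.7 mmol/L × 84.01 g/mol × 0.774 L ÷ 1000 = 3.43 g
casein hydrolysate: 0.88% w/v = 8.8 g/L → 8.8 × 0.774 L = 6.81 g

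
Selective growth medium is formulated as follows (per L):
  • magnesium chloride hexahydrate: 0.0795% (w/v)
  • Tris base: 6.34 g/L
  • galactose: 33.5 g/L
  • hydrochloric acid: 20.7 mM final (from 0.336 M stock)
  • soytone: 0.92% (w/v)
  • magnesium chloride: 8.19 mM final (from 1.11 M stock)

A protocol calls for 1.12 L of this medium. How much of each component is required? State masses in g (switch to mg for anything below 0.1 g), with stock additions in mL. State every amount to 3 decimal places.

Scale factor relative to 1 L: 1.12.
magnesium chloride hexahydrate: 0.0795 g per 100 mL × 1120 mL ÷ 100 = 0.890 g
Tris base: 6.34 g/L × 1.12 L = 7.101 g
galactose: 33.5 g/L × 1.12 L = 37.520 g
hydrochloric acid: C1V1 = C2V2 → 20.7 mM × 1120 mL ÷ 336 mM = 69.000 mL
soytone: 0.92% w/v = 9.2 g/L → 9.2 × 1.12 L = 10.304 g
magnesium chloride: C1V1 = C2V2 → 8.19 mM × 1120 mL ÷ 1110 mM = 8.264 mL

magnesium chloride hexahydrate 0.890 g; Tris base 7.101 g; galactose 37.520 g; hydrochloric acid 69.000 mL; soytone 10.304 g; magnesium chloride 8.264 mL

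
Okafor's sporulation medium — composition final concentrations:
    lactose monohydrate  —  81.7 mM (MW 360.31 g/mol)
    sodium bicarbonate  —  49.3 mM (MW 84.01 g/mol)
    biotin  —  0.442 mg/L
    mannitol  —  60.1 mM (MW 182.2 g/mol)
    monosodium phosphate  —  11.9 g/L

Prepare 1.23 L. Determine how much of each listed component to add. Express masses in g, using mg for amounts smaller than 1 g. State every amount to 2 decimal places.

lactose monohydrate 36.21 g; sodium bicarbonate 5.09 g; biotin 0.54 mg; mannitol 13.47 g; monosodium phosphate 14.64 g

Scale factor relative to 1 L: 1.23.
lactose monohydrate: 81.7 mmol/L × 360.31 g/mol × 1.23 L ÷ 1000 = 36.21 g
sodium bicarbonate: 49.3 mmol/L × 84.01 g/mol × 1.23 L ÷ 1000 = 5.09 g
biotin: 0.442 mg/L × 1.23 L = 0.54 mg
mannitol: 60.1 mmol/L × 182.2 g/mol × 1.23 L ÷ 1000 = 13.47 g
monosodium phosphate: 11.9 g/L × 1.23 L = 14.64 g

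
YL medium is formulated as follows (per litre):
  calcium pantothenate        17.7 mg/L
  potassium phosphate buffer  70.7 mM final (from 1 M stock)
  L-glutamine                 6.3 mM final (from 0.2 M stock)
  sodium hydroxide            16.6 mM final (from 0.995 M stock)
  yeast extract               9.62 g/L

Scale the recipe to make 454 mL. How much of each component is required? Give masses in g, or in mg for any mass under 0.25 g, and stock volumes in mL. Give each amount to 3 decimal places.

Working volume: 454 mL = 0.454 L.
calcium pantothenate: 17.7 mg/L × 0.454 L = 8.036 mg
potassium phosphate buffer: V = C2·V2/C1 = 70.7 mM × 454 mL ÷ 1000 mM = 32.098 mL
L-glutamine: dilute stock: 6.3 mM × 454 mL ÷ 200 mM = 14.301 mL
sodium hydroxide: V = C2·V2/C1 = 16.6 mM × 454 mL ÷ 995 mM = 7.574 mL
yeast extract: 9.62 g/L × 0.454 L = 4.367 g

calcium pantothenate 8.036 mg; potassium phosphate buffer 32.098 mL; L-glutamine 14.301 mL; sodium hydroxide 7.574 mL; yeast extract 4.367 g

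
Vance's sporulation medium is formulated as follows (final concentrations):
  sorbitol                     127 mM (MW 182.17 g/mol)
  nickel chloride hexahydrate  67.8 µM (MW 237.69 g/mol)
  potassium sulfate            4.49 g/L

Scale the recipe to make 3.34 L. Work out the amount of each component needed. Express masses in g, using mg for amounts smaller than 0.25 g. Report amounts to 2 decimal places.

Working volume: 3.34 L.
sorbitol: 127 mmol/L × 182.17 g/mol × 3.34 L ÷ 1000 = 77.27 g
nickel chloride hexahydrate: 67.8 µmol/L × 237.69 g/mol × 3.34 L ÷ 1000 = 53.83 mg
potassium sulfate: 4.49 g/L × 3.34 L = 15.00 g

sorbitol 77.27 g; nickel chloride hexahydrate 53.83 mg; potassium sulfate 15.00 g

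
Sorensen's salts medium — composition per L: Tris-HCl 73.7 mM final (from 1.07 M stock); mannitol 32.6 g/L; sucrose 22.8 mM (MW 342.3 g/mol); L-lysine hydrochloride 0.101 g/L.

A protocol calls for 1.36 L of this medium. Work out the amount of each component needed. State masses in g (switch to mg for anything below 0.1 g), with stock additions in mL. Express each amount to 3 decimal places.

Scale factor relative to 1 L: 1.36.
Tris-HCl: dilute stock: 73.7 mM × 1360 mL ÷ 1070 mM = 93.675 mL
mannitol: 32.6 g/L × 1.36 L = 44.336 g
sucrose: 22.8 mmol/L × 342.3 g/mol × 1.36 L ÷ 1000 = 10.614 g
L-lysine hydrochloride: 0.101 g/L × 1.36 L = 0.137 g

Tris-HCl 93.675 mL; mannitol 44.336 g; sucrose 10.614 g; L-lysine hydrochloride 0.137 g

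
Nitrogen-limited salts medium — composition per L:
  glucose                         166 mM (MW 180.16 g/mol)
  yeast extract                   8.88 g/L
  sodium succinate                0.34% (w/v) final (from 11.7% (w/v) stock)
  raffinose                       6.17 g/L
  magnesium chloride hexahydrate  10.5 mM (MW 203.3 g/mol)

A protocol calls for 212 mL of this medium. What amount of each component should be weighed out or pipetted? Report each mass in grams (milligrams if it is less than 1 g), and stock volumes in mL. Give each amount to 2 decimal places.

glucose 6.34 g; yeast extract 1.88 g; sodium succinate 6.16 mL; raffinose 1.31 g; magnesium chloride hexahydrate 452.55 mg

Scale factor relative to 1 L: 0.212.
glucose: 166 mmol/L × 180.16 g/mol × 0.212 L ÷ 1000 = 6.34 g
yeast extract: 8.88 g/L × 0.212 L = 1.88 g
sodium succinate: dilute stock: 0.34% ÷ 11.7% × 212 mL = 6.16 mL
raffinose: 6.17 g/L × 0.212 L = 1.31 g
magnesium chloride hexahydrate: 10.5 mmol/L × 203.3 mg/mmol × 0.212 L = 452.55 mg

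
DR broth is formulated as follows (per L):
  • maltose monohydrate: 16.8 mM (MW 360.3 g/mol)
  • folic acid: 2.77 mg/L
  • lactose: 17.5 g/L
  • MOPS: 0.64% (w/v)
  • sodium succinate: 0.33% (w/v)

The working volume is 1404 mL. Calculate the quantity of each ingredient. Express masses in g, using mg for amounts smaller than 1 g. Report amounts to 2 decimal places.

maltose monohydrate 8.50 g; folic acid 3.89 mg; lactose 24.57 g; MOPS 8.99 g; sodium succinate 4.63 g

Working volume: 1404 mL = 1.404 L.
maltose monohydrate: 16.8 mmol/L × 360.3 g/mol × 1.404 L ÷ 1000 = 8.50 g
folic acid: 2.77 mg/L × 1.404 L = 3.89 mg
lactose: 17.5 g/L × 1.404 L = 24.57 g
MOPS: 0.64% w/v = 6.4 g/L → 6.4 × 1.404 L = 8.99 g
sodium succinate: 0.33 g per 100 mL × 1404 mL ÷ 100 = 4.63 g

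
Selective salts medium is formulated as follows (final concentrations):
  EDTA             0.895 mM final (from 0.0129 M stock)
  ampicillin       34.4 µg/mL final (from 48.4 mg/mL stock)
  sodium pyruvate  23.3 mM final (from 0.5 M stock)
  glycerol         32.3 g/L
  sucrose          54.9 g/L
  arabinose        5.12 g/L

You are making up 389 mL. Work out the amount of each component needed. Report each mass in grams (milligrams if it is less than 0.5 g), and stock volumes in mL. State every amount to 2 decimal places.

Scale factor relative to 1 L: 0.389.
EDTA: dilute stock: 0.895 mM × 389 mL ÷ 12.9 mM = 26.99 mL
ampicillin: dilute stock: 34.4 µg/mL × 389 mL ÷ 48400 µg/mL = 0.28 mL
sodium pyruvate: dilute stock: 23.3 mM × 389 mL ÷ 500 mM = 18.13 mL
glycerol: 32.3 g/L × 0.389 L = 12.56 g
sucrose: 54.9 g/L × 0.389 L = 21.36 g
arabinose: 5.12 g/L × 0.389 L = 1.99 g

EDTA 26.99 mL; ampicillin 0.28 mL; sodium pyruvate 18.13 mL; glycerol 12.56 g; sucrose 21.36 g; arabinose 1.99 g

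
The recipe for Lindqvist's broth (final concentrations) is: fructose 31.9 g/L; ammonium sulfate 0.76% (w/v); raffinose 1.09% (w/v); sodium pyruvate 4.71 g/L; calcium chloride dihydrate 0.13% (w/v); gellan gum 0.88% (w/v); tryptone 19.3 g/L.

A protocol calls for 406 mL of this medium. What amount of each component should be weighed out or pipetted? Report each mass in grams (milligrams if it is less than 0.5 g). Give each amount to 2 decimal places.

fructose 12.95 g; ammonium sulfate 3.09 g; raffinose 4.43 g; sodium pyruvate 1.91 g; calcium chloride dihydrate 0.53 g; gellan gum 3.57 g; tryptone 7.84 g

Working volume: 406 mL = 0.406 L.
fructose: 31.9 g/L × 0.406 L = 12.95 g
ammonium sulfate: 0.76% w/v = 7.6 g/L → 7.6 × 0.406 L = 3.09 g
raffinose: 1.09 g per 100 mL × 406 mL ÷ 100 = 4.43 g
sodium pyruvate: 4.71 g/L × 0.406 L = 1.91 g
calcium chloride dihydrate: 0.13 g per 100 mL × 406 mL ÷ 100 = 0.53 g
gellan gum: 0.88% w/v = 8.8 g/L → 8.8 × 0.406 L = 3.57 g
tryptone: 19.3 g/L × 0.406 L = 7.84 g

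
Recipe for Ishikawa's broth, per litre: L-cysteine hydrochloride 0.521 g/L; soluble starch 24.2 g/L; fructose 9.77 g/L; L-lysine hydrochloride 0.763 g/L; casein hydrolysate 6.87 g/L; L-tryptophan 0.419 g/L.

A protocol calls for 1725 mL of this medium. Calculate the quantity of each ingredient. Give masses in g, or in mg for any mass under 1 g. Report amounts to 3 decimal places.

L-cysteine hydrochloride 898.725 mg; soluble starch 41.745 g; fructose 16.853 g; L-lysine hydrochloride 1.316 g; casein hydrolysate 11.851 g; L-tryptophan 722.775 mg

Working volume: 1725 mL = 1.725 L.
L-cysteine hydrochloride: 0.521 g/L × 1.725 L = 0.898725 g = 898.725 mg
soluble starch: 24.2 g/L × 1.725 L = 41.745 g
fructose: 9.77 g/L × 1.725 L = 16.853 g
L-lysine hydrochloride: 0.763 g/L × 1.725 L = 1.316 g
casein hydrolysate: 6.87 g/L × 1.725 L = 11.851 g
L-tryptophan: 0.419 g/L × 1.725 L = 0.722775 g = 722.775 mg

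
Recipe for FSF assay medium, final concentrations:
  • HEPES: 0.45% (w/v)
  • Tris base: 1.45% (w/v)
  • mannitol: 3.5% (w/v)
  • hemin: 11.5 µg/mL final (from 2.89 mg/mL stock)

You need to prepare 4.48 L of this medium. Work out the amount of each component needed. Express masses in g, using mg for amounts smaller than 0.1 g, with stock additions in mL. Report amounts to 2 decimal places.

Working volume: 4.48 L.
HEPES: 0.45 g per 100 mL × 4480 mL ÷ 100 = 20.16 g
Tris base: 1.45% w/v = 14.5 g/L → 14.5 × 4.48 L = 64.96 g
mannitol: 3.5 g per 100 mL × 4480 mL ÷ 100 = 156.80 g
hemin: dilute stock: 11.5 µg/mL × 4480 mL ÷ 2890 µg/mL = 17.83 mL

HEPES 20.16 g; Tris base 64.96 g; mannitol 156.80 g; hemin 17.83 mL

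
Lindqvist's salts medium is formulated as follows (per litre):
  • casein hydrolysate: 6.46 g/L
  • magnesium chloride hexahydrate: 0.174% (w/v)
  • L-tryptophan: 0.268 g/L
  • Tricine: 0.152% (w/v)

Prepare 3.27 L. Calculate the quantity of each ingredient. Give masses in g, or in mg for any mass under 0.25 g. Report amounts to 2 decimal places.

casein hydrolysate 21.12 g; magnesium chloride hexahydrate 5.69 g; L-tryptophan 0.88 g; Tricine 4.97 g

Scale factor relative to 1 L: 3.27.
casein hydrolysate: 6.46 g/L × 3.27 L = 21.12 g
magnesium chloride hexahydrate: 0.174 g per 100 mL × 3270 mL ÷ 100 = 5.69 g
L-tryptophan: 0.268 g/L × 3.27 L = 0.88 g
Tricine: 0.152 g per 100 mL × 3270 mL ÷ 100 = 4.97 g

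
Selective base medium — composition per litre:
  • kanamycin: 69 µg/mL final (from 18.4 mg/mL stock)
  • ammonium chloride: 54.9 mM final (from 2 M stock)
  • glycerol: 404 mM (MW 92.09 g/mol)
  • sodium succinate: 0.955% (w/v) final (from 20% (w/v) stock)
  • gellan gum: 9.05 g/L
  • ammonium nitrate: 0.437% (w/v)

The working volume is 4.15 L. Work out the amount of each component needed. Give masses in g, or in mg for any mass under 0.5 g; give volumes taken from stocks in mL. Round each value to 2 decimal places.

Scale factor relative to 1 L: 4.15.
kanamycin: V = C2·V2/C1 = 69 µg/mL × 4150 mL ÷ 18400 µg/mL = 15.56 mL
ammonium chloride: C1V1 = C2V2 → 54.9 mM × 4150 mL ÷ 2000 mM = 113.92 mL
glycerol: 404 mmol/L × 92.09 g/mol × 4.15 L ÷ 1000 = 154.40 g
sodium succinate: dilute stock: 0.955% ÷ 20% × 4150 mL = 198.16 mL
gellan gum: 9.05 g/L × 4.15 L = 37.56 g
ammonium nitrate: 0.437 g per 100 mL × 4150 mL ÷ 100 = 18.14 g

kanamycin 15.56 mL; ammonium chloride 113.92 mL; glycerol 154.40 g; sodium succinate 198.16 mL; gellan gum 37.56 g; ammonium nitrate 18.14 g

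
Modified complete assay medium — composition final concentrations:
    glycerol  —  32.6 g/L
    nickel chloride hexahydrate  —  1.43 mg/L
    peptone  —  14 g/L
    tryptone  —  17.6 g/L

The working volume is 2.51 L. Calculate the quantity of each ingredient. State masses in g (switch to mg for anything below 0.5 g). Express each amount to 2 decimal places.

glycerol 81.83 g; nickel chloride hexahydrate 3.59 mg; peptone 35.14 g; tryptone 44.18 g

Scale factor relative to 1 L: 2.51.
glycerol: 32.6 g/L × 2.51 L = 81.83 g
nickel chloride hexahydrate: 1.43 mg/L × 2.51 L = 3.59 mg
peptone: 14 g/L × 2.51 L = 35.14 g
tryptone: 17.6 g/L × 2.51 L = 44.18 g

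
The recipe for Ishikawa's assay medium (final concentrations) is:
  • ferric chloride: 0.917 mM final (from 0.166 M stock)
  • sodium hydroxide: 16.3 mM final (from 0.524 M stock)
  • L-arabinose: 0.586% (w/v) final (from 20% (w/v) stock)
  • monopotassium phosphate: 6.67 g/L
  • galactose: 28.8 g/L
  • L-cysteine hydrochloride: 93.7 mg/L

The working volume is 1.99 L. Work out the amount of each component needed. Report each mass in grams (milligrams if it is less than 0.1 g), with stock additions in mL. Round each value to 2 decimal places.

Working volume: 1.99 L.
ferric chloride: dilute stock: 0.917 mM × 1990 mL ÷ 166 mM = 10.99 mL
sodium hydroxide: V = C2·V2/C1 = 16.3 mM × 1990 mL ÷ 524 mM = 61.90 mL
L-arabinose: dilute stock: 0.586% ÷ 20% × 1990 mL = 58.31 mL
monopotassium phosphate: 6.67 g/L × 1.99 L = 13.27 g
galactose: 28.8 g/L × 1.99 L = 57.31 g
L-cysteine hydrochloride: 93.7 mg/L × 1.99 L = 186.463 mg = 0.19 g

ferric chloride 10.99 mL; sodium hydroxide 61.90 mL; L-arabinose 58.31 mL; monopotassium phosphate 13.27 g; galactose 57.31 g; L-cysteine hydrochloride 0.19 g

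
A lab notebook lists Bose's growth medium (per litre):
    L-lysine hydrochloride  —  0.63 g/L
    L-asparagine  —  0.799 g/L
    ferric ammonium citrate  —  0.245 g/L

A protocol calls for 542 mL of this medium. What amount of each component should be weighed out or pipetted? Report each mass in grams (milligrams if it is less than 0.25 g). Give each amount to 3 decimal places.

L-lysine hydrochloride 0.341 g; L-asparagine 0.433 g; ferric ammonium citrate 132.790 mg

Working volume: 542 mL = 0.542 L.
L-lysine hydrochloride: 0.63 g/L × 0.542 L = 0.341 g
L-asparagine: 0.799 g/L × 0.542 L = 0.433 g
ferric ammonium citrate: 0.245 g/L × 0.542 L = 0.13279 g = 132.790 mg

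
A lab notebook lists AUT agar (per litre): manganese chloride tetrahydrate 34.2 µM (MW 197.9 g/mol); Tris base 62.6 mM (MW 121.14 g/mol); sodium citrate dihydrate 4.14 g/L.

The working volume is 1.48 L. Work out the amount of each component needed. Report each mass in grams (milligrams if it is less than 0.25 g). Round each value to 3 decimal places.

manganese chloride tetrahydrate 10.017 mg; Tris base 11.223 g; sodium citrate dihydrate 6.127 g

Scale factor relative to 1 L: 1.48.
manganese chloride tetrahydrate: 34.2 µmol/L × 197.9 g/mol × 1.48 L ÷ 1000 = 10.017 mg
Tris base: 62.6 mmol/L × 121.14 g/mol × 1.48 L ÷ 1000 = 11.223 g
sodium citrate dihydrate: 4.14 g/L × 1.48 L = 6.127 g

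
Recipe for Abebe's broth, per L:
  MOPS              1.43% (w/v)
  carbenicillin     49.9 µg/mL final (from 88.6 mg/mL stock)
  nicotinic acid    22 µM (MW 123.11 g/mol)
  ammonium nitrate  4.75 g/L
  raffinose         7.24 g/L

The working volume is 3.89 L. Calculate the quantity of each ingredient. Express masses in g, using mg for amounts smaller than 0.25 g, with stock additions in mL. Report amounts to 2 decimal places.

Working volume: 3.89 L.
MOPS: 1.43% w/v = 14.3 g/L → 14.3 × 3.89 L = 55.63 g
carbenicillin: V = C2·V2/C1 = 49.9 µg/mL × 3890 mL ÷ 88600 µg/mL = 2.19 mL
nicotinic acid: 22 µmol/L × 123.11 g/mol × 3.89 L ÷ 1000 = 10.54 mg
ammonium nitrate: 4.75 g/L × 3.89 L = 18.48 g
raffinose: 7.24 g/L × 3.89 L = 28.16 g

MOPS 55.63 g; carbenicillin 2.19 mL; nicotinic acid 10.54 mg; ammonium nitrate 18.48 g; raffinose 28.16 g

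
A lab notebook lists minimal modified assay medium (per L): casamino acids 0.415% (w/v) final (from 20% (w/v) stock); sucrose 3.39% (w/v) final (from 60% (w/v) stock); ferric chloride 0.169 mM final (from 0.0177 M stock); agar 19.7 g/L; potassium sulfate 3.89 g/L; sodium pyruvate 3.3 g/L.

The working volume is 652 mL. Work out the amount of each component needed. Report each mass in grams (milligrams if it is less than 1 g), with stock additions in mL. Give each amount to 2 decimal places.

casamino acids 13.53 mL; sucrose 36.84 mL; ferric chloride 6.23 mL; agar 12.84 g; potassium sulfate 2.54 g; sodium pyruvate 2.15 g

Scale factor relative to 1 L: 0.652.
casamino acids: C1V1 = C2V2 → 0.415% ÷ 20% × 652 mL = 13.53 mL
sucrose: V = C2·V2/C1 = 3.39% ÷ 60% × 652 mL = 36.84 mL
ferric chloride: dilute stock: 0.169 mM × 652 mL ÷ 17.7 mM = 6.23 mL
agar: 19.7 g/L × 0.652 L = 12.84 g
potassium sulfate: 3.89 g/L × 0.652 L = 2.54 g
sodium pyruvate: 3.3 g/L × 0.652 L = 2.15 g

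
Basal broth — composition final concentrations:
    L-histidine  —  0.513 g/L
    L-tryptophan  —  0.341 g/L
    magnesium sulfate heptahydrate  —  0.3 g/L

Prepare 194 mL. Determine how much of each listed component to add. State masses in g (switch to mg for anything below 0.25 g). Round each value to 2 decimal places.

Scale factor relative to 1 L: 0.194.
L-histidine: 0.513 g/L × 0.194 L = 0.099522 g = 99.52 mg
L-tryptophan: 0.341 g/L × 0.194 L = 0.066154 g = 66.15 mg
magnesium sulfate heptahydrate: 0.3 g/L × 0.194 L = 0.0582 g = 58.20 mg

L-histidine 99.52 mg; L-tryptophan 66.15 mg; magnesium sulfate heptahydrate 58.20 mg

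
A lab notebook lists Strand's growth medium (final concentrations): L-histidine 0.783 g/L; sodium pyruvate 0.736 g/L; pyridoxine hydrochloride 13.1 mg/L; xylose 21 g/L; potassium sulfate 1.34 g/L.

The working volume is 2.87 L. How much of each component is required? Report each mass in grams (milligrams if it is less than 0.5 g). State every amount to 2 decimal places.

L-histidine 2.25 g; sodium pyruvate 2.11 g; pyridoxine hydrochloride 37.60 mg; xylose 60.27 g; potassium sulfate 3.85 g

Working volume: 2.87 L.
L-histidine: 0.783 g/L × 2.87 L = 2.25 g
sodium pyruvate: 0.736 g/L × 2.87 L = 2.11 g
pyridoxine hydrochloride: 13.1 mg/L × 2.87 L = 37.60 mg
xylose: 21 g/L × 2.87 L = 60.27 g
potassium sulfate: 1.34 g/L × 2.87 L = 3.85 g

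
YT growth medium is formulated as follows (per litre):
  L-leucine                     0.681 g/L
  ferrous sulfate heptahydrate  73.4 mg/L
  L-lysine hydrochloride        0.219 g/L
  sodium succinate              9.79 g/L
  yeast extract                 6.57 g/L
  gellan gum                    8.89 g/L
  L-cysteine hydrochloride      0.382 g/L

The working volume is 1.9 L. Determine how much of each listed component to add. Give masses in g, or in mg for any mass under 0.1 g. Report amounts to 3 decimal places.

Scale factor relative to 1 L: 1.9.
L-leucine: 0.681 g/L × 1.9 L = 1.294 g
ferrous sulfate heptahydrate: 73.4 mg/L × 1.9 L = 139.46 mg = 0.139 g
L-lysine hydrochloride: 0.219 g/L × 1.9 L = 0.416 g
sodium succinate: 9.79 g/L × 1.9 L = 18.601 g
yeast extract: 6.57 g/L × 1.9 L = 12.483 g
gellan gum: 8.89 g/L × 1.9 L = 16.891 g
L-cysteine hydrochloride: 0.382 g/L × 1.9 L = 0.726 g

L-leucine 1.294 g; ferrous sulfate heptahydrate 0.139 g; L-lysine hydrochloride 0.416 g; sodium succinate 18.601 g; yeast extract 12.483 g; gellan gum 16.891 g; L-cysteine hydrochloride 0.726 g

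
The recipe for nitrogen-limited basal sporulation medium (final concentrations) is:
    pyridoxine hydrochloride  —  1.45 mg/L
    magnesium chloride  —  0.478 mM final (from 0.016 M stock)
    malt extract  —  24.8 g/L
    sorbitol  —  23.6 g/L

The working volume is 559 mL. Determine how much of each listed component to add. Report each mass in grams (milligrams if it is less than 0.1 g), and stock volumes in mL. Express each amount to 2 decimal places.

pyridoxine hydrochloride 0.81 mg; magnesium chloride 16.70 mL; malt extract 13.86 g; sorbitol 13.19 g

Working volume: 559 mL = 0.559 L.
pyridoxine hydrochloride: 1.45 mg/L × 0.559 L = 0.81 mg
magnesium chloride: V = C2·V2/C1 = 0.478 mM × 559 mL ÷ 16 mM = 16.70 mL
malt extract: 24.8 g/L × 0.559 L = 13.86 g
sorbitol: 23.6 g/L × 0.559 L = 13.19 g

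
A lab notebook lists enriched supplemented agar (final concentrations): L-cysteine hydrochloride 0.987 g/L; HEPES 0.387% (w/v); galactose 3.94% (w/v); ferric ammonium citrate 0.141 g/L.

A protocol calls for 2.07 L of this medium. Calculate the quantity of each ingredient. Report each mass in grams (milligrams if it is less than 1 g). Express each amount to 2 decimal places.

Working volume: 2.07 L.
L-cysteine hydrochloride: 0.987 g/L × 2.07 L = 2.04 g
HEPES: 0.387% w/v = 3.87 g/L → 3.87 × 2.07 L = 8.01 g
galactose: 3.94 g per 100 mL × 2070 mL ÷ 100 = 81.56 g
ferric ammonium citrate: 0.141 g/L × 2.07 L = 0.29187 g = 291.87 mg

L-cysteine hydrochloride 2.04 g; HEPES 8.01 g; galactose 81.56 g; ferric ammonium citrate 291.87 mg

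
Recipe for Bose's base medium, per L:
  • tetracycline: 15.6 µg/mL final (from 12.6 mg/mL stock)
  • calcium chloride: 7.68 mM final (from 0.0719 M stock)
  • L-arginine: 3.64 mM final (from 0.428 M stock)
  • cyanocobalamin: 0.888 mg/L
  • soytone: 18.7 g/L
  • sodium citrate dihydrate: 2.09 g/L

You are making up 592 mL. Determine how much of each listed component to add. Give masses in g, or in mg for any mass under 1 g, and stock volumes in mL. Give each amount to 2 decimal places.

Target volume = 592 mL = 0.592 L.
tetracycline: V = C2·V2/C1 = 15.6 µg/mL × 592 mL ÷ 12600 µg/mL = 0.73 mL
calcium chloride: dilute stock: 7.68 mM × 592 mL ÷ 71.9 mM = 63.23 mL
L-arginine: C1V1 = C2V2 → 3.64 mM × 592 mL ÷ 428 mM = 5.03 mL
cyanocobalamin: 0.888 mg/L × 0.592 L = 0.53 mg
soytone: 18.7 g/L × 0.592 L = 11.07 g
sodium citrate dihydrate: 2.09 g/L × 0.592 L = 1.24 g

tetracycline 0.73 mL; calcium chloride 63.23 mL; L-arginine 5.03 mL; cyanocobalamin 0.53 mg; soytone 11.07 g; sodium citrate dihydrate 1.24 g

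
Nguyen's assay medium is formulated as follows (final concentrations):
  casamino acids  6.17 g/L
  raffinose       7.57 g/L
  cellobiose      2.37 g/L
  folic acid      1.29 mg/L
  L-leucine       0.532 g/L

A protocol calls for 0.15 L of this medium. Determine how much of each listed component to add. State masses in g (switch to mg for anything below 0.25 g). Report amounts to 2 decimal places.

casamino acids 0.93 g; raffinose 1.14 g; cellobiose 0.36 g; folic acid 0.19 mg; L-leucine 79.80 mg

Scale factor relative to 1 L: 0.15.
casamino acids: 6.17 g/L × 0.15 L = 0.93 g
raffinose: 7.57 g/L × 0.15 L = 1.14 g
cellobiose: 2.37 g/L × 0.15 L = 0.36 g
folic acid: 1.29 mg/L × 0.15 L = 0.19 mg
L-leucine: 0.532 g/L × 0.15 L = 0.0798 g = 79.80 mg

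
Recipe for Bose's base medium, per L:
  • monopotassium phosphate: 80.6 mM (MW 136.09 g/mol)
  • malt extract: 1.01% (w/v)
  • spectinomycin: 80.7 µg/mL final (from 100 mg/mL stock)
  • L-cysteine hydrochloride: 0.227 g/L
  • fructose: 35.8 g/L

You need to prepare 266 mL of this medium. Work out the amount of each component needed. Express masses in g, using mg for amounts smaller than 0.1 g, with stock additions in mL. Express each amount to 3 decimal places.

Scale factor relative to 1 L: 0.266.
monopotassium phosphate: 80.6 mmol/L × 136.09 g/mol × 0.266 L ÷ 1000 = 2.918 g
malt extract: 1.01 g per 100 mL × 266 mL ÷ 100 = 2.687 g
spectinomycin: V = C2·V2/C1 = 80.7 µg/mL × 266 mL ÷ 100000 µg/mL = 0.215 mL
L-cysteine hydrochloride: 0.227 g/L × 0.266 L = 0.060382 g = 60.382 mg
fructose: 35.8 g/L × 0.266 L = 9.523 g

monopotassium phosphate 2.918 g; malt extract 2.687 g; spectinomycin 0.215 mL; L-cysteine hydrochloride 60.382 mg; fructose 9.523 g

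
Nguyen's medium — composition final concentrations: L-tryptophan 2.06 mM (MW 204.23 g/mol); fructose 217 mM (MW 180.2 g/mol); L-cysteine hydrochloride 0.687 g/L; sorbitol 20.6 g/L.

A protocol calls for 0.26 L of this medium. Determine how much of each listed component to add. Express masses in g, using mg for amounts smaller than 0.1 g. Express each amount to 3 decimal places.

L-tryptophan 0.109 g; fructose 10.167 g; L-cysteine hydrochloride 0.179 g; sorbitol 5.356 g

Scale factor relative to 1 L: 0.26.
L-tryptophan: 2.06 mmol/L × 204.23 g/mol × 0.26 L ÷ 1000 = 0.109 g
fructose: 217 mmol/L × 180.2 g/mol × 0.26 L ÷ 1000 = 10.167 g
L-cysteine hydrochloride: 0.687 g/L × 0.26 L = 0.179 g
sorbitol: 20.6 g/L × 0.26 L = 5.356 g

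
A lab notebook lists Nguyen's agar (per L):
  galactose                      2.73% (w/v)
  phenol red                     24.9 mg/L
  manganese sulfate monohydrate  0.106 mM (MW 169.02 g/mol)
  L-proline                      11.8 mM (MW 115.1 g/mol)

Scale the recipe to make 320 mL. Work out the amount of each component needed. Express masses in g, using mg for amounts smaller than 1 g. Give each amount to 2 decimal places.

galactose 8.74 g; phenol red 7.97 mg; manganese sulfate monohydrate 5.73 mg; L-proline 434.62 mg

Working volume: 320 mL = 0.32 L.
galactose: 2.73% w/v = 27.3 g/L → 27.3 × 0.32 L = 8.74 g
phenol red: 24.9 mg/L × 0.32 L = 7.97 mg
manganese sulfate monohydrate: 0.106 mmol/L × 169.02 mg/mmol × 0.32 L = 5.73 mg
L-proline: 11.8 mmol/L × 115.1 mg/mmol × 0.32 L = 434.62 mg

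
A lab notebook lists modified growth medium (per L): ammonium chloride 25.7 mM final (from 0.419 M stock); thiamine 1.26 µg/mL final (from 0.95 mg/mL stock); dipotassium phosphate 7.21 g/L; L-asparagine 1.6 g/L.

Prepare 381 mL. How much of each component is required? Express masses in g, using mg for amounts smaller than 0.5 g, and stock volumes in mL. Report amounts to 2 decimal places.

Target volume = 381 mL = 0.381 L.
ammonium chloride: C1V1 = C2V2 → 25.7 mM × 381 mL ÷ 419 mM = 23.37 mL
thiamine: dilute stock: 1.26 µg/mL × 381 mL ÷ 950 µg/mL = 0.51 mL
dipotassium phosphate: 7.21 g/L × 0.381 L = 2.75 g
L-asparagine: 1.6 g/L × 0.381 L = 0.61 g

ammonium chloride 23.37 mL; thiamine 0.51 mL; dipotassium phosphate 2.75 g; L-asparagine 0.61 g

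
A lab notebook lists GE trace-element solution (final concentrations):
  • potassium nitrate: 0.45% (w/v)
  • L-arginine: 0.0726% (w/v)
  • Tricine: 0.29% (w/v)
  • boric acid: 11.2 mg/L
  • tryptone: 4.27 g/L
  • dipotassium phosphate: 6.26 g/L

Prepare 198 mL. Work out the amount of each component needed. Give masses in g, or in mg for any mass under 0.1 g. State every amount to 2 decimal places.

potassium nitrate 0.89 g; L-arginine 0.14 g; Tricine 0.57 g; boric acid 2.22 mg; tryptone 0.85 g; dipotassium phosphate 1.24 g

Target volume = 198 mL = 0.198 L.
potassium nitrate: 0.45% w/v = 4.5 g/L → 4.5 × 0.198 L = 0.89 g
L-arginine: 0.0726 g per 100 mL × 198 mL ÷ 100 = 0.14 g
Tricine: 0.29 g per 100 mL × 198 mL ÷ 100 = 0.57 g
boric acid: 11.2 mg/L × 0.198 L = 2.22 mg
tryptone: 4.27 g/L × 0.198 L = 0.85 g
dipotassium phosphate: 6.26 g/L × 0.198 L = 1.24 g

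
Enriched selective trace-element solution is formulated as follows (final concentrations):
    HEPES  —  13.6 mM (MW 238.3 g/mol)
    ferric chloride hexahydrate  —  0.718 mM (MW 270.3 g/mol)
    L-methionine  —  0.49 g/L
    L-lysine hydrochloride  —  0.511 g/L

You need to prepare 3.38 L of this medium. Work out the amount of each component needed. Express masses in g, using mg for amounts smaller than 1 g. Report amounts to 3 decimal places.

Scale factor relative to 1 L: 3.38.
HEPES: 13.6 mmol/L × 238.3 g/mol × 3.38 L ÷ 1000 = 10.954 g
ferric chloride hexahydrate: 0.718 mmol/L × 270.3 mg/mmol × 3.38 L = 655.975 mg
L-methionine: 0.49 g/L × 3.38 L = 1.656 g
L-lysine hydrochloride: 0.511 g/L × 3.38 L = 1.727 g

HEPES 10.954 g; ferric chloride hexahydrate 655.975 mg; L-methionine 1.656 g; L-lysine hydrochloride 1.727 g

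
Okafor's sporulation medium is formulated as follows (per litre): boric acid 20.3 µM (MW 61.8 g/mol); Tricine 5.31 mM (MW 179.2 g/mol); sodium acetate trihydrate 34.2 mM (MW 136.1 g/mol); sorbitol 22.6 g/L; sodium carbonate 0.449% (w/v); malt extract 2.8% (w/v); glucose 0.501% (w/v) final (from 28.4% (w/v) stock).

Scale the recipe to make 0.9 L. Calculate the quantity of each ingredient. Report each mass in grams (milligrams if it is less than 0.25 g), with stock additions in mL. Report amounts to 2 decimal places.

Working volume: 0.9 L.
boric acid: 20.3 µmol/L × 61.8 g/mol × 0.9 L ÷ 1000 = 1.13 mg
Tricine: 5.31 mmol/L × 179.2 g/mol × 0.9 L ÷ 1000 = 0.86 g
sodium acetate trihydrate: 34.2 mmol/L × 136.1 g/mol × 0.9 L ÷ 1000 = 4.19 g
sorbitol: 22.6 g/L × 0.9 L = 20.34 g
sodium carbonate: 0.449% w/v = 4.49 g/L → 4.49 × 0.9 L = 4.04 g
malt extract: 2.8 g per 100 mL × 900 mL ÷ 100 = 25.20 g
glucose: C1V1 = C2V2 → 0.501% ÷ 28.4% × 900 mL = 15.88 mL

boric acid 1.13 mg; Tricine 0.86 g; sodium acetate trihydrate 4.19 g; sorbitol 20.34 g; sodium carbonate 4.04 g; malt extract 25.20 g; glucose 15.88 mL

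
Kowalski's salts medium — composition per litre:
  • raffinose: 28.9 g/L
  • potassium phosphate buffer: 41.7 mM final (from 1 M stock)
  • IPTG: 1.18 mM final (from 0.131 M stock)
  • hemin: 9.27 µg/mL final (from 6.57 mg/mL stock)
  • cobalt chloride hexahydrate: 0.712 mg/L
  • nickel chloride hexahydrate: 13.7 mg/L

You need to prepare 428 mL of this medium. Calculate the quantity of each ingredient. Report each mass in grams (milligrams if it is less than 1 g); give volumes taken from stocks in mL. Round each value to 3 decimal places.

Working volume: 428 mL = 0.428 L.
raffinose: 28.9 g/L × 0.428 L = 12.369 g
potassium phosphate buffer: C1V1 = C2V2 → 41.7 mM × 428 mL ÷ 1000 mM = 17.848 mL
IPTG: V = C2·V2/C1 = 1.18 mM × 428 mL ÷ 131 mM = 3.855 mL
hemin: V = C2·V2/C1 = 9.27 µg/mL × 428 mL ÷ 6570 µg/mL = 0.604 mL
cobalt chloride hexahydrate: 0.712 mg/L × 0.428 L = 0.305 mg
nickel chloride hexahydrate: 13.7 mg/L × 0.428 L = 5.864 mg

raffinose 12.369 g; potassium phosphate buffer 17.848 mL; IPTG 3.855 mL; hemin 0.604 mL; cobalt chloride hexahydrate 0.305 mg; nickel chloride hexahydrate 5.864 mg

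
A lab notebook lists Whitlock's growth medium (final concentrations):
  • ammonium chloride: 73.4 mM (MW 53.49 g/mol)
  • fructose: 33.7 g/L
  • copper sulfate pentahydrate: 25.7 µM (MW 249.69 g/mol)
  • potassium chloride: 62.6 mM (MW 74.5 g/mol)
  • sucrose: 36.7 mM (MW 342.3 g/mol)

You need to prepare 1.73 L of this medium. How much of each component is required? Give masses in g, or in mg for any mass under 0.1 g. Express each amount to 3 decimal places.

ammonium chloride 6.792 g; fructose 58.301 g; copper sulfate pentahydrate 11.101 mg; potassium chloride 8.068 g; sucrose 21.733 g

Working volume: 1.73 L.
ammonium chloride: 73.4 mmol/L × 53.49 g/mol × 1.73 L ÷ 1000 = 6.792 g
fructose: 33.7 g/L × 1.73 L = 58.301 g
copper sulfate pentahydrate: 25.7 µmol/L × 249.69 g/mol × 1.73 L ÷ 1000 = 11.101 mg
potassium chloride: 62.6 mmol/L × 74.5 g/mol × 1.73 L ÷ 1000 = 8.068 g
sucrose: 36.7 mmol/L × 342.3 g/mol × 1.73 L ÷ 1000 = 21.733 g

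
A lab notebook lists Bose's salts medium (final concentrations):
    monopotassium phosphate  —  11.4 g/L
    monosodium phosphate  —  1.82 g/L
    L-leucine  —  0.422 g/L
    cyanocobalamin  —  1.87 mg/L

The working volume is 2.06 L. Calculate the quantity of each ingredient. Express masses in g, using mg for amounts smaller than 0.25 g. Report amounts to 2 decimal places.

monopotassium phosphate 23.48 g; monosodium phosphate 3.75 g; L-leucine 0.87 g; cyanocobalamin 3.85 mg

Scale factor relative to 1 L: 2.06.
monopotassium phosphate: 11.4 g/L × 2.06 L = 23.48 g
monosodium phosphate: 1.82 g/L × 2.06 L = 3.75 g
L-leucine: 0.422 g/L × 2.06 L = 0.87 g
cyanocobalamin: 1.87 mg/L × 2.06 L = 3.85 mg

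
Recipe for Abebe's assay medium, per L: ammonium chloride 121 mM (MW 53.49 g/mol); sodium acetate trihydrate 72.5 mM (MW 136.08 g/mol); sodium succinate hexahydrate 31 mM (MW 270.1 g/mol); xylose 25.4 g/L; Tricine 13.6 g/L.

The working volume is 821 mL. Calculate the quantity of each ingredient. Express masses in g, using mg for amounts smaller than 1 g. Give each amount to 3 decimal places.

ammonium chloride 5.314 g; sodium acetate trihydrate 8.100 g; sodium succinate hexahydrate 6.874 g; xylose 20.853 g; Tricine 11.166 g

Working volume: 821 mL = 0.821 L.
ammonium chloride: 121 mmol/L × 53.49 g/mol × 0.821 L ÷ 1000 = 5.314 g
sodium acetate trihydrate: 72.5 mmol/L × 136.08 g/mol × 0.821 L ÷ 1000 = 8.100 g
sodium succinate hexahydrate: 31 mmol/L × 270.1 g/mol × 0.821 L ÷ 1000 = 6.874 g
xylose: 25.4 g/L × 0.821 L = 20.853 g
Tricine: 13.6 g/L × 0.821 L = 11.166 g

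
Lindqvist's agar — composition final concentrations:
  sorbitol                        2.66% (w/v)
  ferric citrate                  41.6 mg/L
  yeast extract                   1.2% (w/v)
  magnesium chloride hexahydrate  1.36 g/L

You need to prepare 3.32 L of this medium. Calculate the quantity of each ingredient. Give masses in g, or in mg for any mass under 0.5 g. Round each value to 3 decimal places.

sorbitol 88.312 g; ferric citrate 138.112 mg; yeast extract 39.840 g; magnesium chloride hexahydrate 4.515 g

Working volume: 3.32 L.
sorbitol: 2.66 g per 100 mL × 3320 mL ÷ 100 = 88.312 g
ferric citrate: 41.6 mg/L × 3.32 L = 138.112 mg
yeast extract: 1.2% w/v = 12 g/L → 12 × 3.32 L = 39.840 g
magnesium chloride hexahydrate: 1.36 g/L × 3.32 L = 4.515 g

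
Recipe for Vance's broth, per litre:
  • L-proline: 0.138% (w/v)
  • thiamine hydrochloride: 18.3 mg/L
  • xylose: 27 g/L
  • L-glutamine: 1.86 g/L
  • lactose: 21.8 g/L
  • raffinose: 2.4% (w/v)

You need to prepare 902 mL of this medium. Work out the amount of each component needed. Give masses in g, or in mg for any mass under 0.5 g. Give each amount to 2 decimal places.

L-proline 1.24 g; thiamine hydrochloride 16.51 mg; xylose 24.35 g; L-glutamine 1.68 g; lactose 19.66 g; raffinose 21.65 g

Target volume = 902 mL = 0.902 L.
L-proline: 0.138 g per 100 mL × 902 mL ÷ 100 = 1.24 g
thiamine hydrochloride: 18.3 mg/L × 0.902 L = 16.51 mg
xylose: 27 g/L × 0.902 L = 24.35 g
L-glutamine: 1.86 g/L × 0.902 L = 1.68 g
lactose: 21.8 g/L × 0.902 L = 19.66 g
raffinose: 2.4 g per 100 mL × 902 mL ÷ 100 = 21.65 g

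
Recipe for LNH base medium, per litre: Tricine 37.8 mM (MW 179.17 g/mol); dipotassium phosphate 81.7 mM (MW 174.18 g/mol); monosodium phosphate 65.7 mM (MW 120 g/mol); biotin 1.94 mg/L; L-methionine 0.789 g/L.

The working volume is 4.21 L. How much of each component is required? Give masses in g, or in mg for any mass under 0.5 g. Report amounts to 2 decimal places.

Working volume: 4.21 L.
Tricine: 37.8 mmol/L × 179.17 g/mol × 4.21 L ÷ 1000 = 28.51 g
dipotassium phosphate: 81.7 mmol/L × 174.18 g/mol × 4.21 L ÷ 1000 = 59.91 g
monosodium phosphate: 65.7 mmol/L × 120 g/mol × 4.21 L ÷ 1000 = 33.19 g
biotin: 1.94 mg/L × 4.21 L = 8.17 mg
L-methionine: 0.789 g/L × 4.21 L = 3.32 g

Tricine 28.51 g; dipotassium phosphate 59.91 g; monosodium phosphate 33.19 g; biotin 8.17 mg; L-methionine 3.32 g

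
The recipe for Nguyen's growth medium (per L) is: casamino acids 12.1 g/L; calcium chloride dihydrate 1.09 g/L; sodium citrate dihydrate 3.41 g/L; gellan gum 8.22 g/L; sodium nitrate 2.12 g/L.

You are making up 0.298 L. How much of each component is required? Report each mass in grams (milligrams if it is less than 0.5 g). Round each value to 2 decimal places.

Working volume: 0.298 L.
casamino acids: 12.1 g/L × 0.298 L = 3.61 g
calcium chloride dihydrate: 1.09 g/L × 0.298 L = 0.32482 g = 324.82 mg
sodium citrate dihydrate: 3.41 g/L × 0.298 L = 1.02 g
gellan gum: 8.22 g/L × 0.298 L = 2.45 g
sodium nitrate: 2.12 g/L × 0.298 L = 0.63 g

casamino acids 3.61 g; calcium chloride dihydrate 324.82 mg; sodium citrate dihydrate 1.02 g; gellan gum 2.45 g; sodium nitrate 0.63 g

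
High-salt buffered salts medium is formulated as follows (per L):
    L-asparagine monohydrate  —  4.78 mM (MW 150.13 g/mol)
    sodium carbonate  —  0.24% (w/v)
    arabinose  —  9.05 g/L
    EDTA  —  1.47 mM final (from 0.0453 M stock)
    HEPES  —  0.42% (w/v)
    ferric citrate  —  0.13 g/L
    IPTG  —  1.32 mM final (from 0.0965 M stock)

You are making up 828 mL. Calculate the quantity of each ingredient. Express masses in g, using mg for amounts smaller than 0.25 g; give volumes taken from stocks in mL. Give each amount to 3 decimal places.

Working volume: 828 mL = 0.828 L.
L-asparagine monohydrate: 4.78 mmol/L × 150.13 g/mol × 0.828 L ÷ 1000 = 0.594 g
sodium carbonate: 0.24 g per 100 mL × 828 mL ÷ 100 = 1.987 g
arabinose: 9.05 g/L × 0.828 L = 7.493 g
EDTA: V = C2·V2/C1 = 1.47 mM × 828 mL ÷ 45.3 mM = 26.869 mL
HEPES: 0.42 g per 100 mL × 828 mL ÷ 100 = 3.478 g
ferric citrate: 0.13 g/L × 0.828 L = 0.10764 g = 107.640 mg
IPTG: V = C2·V2/C1 = 1.32 mM × 828 mL ÷ 96.5 mM = 11.326 mL

L-asparagine monohydrate 0.594 g; sodium carbonate 1.987 g; arabinose 7.493 g; EDTA 26.869 mL; HEPES 3.478 g; ferric citrate 107.640 mg; IPTG 11.326 mL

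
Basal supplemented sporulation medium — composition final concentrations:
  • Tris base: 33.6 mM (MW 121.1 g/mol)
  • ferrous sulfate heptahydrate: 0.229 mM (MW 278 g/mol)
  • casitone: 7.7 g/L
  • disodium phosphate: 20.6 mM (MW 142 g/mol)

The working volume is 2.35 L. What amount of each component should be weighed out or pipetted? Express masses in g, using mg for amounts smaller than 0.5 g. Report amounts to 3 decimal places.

Working volume: 2.35 L.
Tris base: 33.6 mmol/L × 121.1 g/mol × 2.35 L ÷ 1000 = 9.562 g
ferrous sulfate heptahydrate: 0.229 mmol/L × 278 mg/mmol × 2.35 L = 149.606 mg
casitone: 7.7 g/L × 2.35 L = 18.095 g
disodium phosphate: 20.6 mmol/L × 142 g/mol × 2.35 L ÷ 1000 = 6.874 g

Tris base 9.562 g; ferrous sulfate heptahydrate 149.606 mg; casitone 18.095 g; disodium phosphate 6.874 g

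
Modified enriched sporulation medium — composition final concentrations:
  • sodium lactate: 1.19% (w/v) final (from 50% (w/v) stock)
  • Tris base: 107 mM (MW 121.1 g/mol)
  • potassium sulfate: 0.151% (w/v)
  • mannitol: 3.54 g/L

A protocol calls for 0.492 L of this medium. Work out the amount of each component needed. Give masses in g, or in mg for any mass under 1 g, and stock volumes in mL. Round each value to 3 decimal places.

Working volume: 0.492 L.
sodium lactate: V = C2·V2/C1 = 1.19% ÷ 50% × 492 mL = 11.710 mL
Tris base: 107 mmol/L × 121.1 g/mol × 0.492 L ÷ 1000 = 6.375 g
potassium sulfate: 0.151% w/v = 1.51 g/L → 1.51 × 0.492 L = 0.74292 g = 742.920 mg
mannitol: 3.54 g/L × 0.492 L = 1.742 g

sodium lactate 11.710 mL; Tris base 6.375 g; potassium sulfate 742.920 mg; mannitol 1.742 g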